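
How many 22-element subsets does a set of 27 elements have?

80730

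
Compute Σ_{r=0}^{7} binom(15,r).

16384

1 + 15 + 105 + 455 + 1365 + 3003 + 5005 + 6435 = 16384.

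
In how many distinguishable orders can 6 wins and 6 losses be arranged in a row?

Choose positions for the wins: C(12,6) = 924.

924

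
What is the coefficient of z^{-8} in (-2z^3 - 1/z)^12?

General term: C(12,j)·(-2z^3)^j·(-1/z)^(12-j), with z-exponent 3j − 1(12−j) = 4j − 12.
Set 4j − 12 = -8: j = 1.
C(12,1) = 12; (-2)^1 = -2; (-1)^11 = -1.
Coefficient = 12 · (-2) · (-1) = 24.

24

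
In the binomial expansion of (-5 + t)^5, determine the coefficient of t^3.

The general term is C(5,j)·(-5)^j·(t)^(5-j); the t^3 term has j = 2.
C(5,2) = 10.
Coefficient = C(5,2) · (-5)^2 = 10 · 25 = 250.

250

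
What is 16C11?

4368

C(16,11) = C(16,5) by symmetry.
C(16,5) = (16·15·14·13·12) / 5! = 524160 / 120 = 4368.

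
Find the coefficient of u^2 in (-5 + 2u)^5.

The general term is C(5,j)·(-5)^j·(2u)^(5-j); the u^2 term has j = 3.
C(5,3) = 10.
Coefficient = C(5,3) · (-5)^3 · 2^2 = 10 · (-125) · 4 = -5000.

-5000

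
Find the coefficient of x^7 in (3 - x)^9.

The general term is C(9,j)·(3)^j·(-x)^(9-j); the x^7 term has j = 2.
C(9,2) = 36.
Coefficient = C(9,2) · 3^2 · (-1)^7 = 36 · 9 · (-1) = -324.

-324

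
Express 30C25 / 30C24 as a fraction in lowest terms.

6/25

C(n,k+1)/C(n,k) = (n−k)/(k+1) = (30−24)/(24+1) = 6/25.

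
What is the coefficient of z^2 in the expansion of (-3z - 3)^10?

2657205

The general term is C(10,j)·(-3z)^j·(-3)^(10-j); the z^2 term has j = 2.
C(10,2) = 45.
Coefficient = C(10,2) · (-3)^2 · (-3)^8 = 45 · 9 · 6561 = 2657205.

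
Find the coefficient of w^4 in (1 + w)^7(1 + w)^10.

(1 + w)^7(1 + w)^10 = (1 + w)^17, so the coefficient of w^4 is C(17,4)·1^4 = 2380·1 = 2380.

2380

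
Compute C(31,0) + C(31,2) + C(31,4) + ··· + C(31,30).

Half of (1+1)^31 + (1−1)^31 gives the even-index sum: 2^30 = 1073741824.

1073741824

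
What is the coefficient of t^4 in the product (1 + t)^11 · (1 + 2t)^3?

Coefficient of t^4 = Σ_{j} C(11,j)·1^j·C(3,4-j)·2^(4-j) for j from 1 to 4.
= 88 + 660 + 990 + 330 = 2068.

2068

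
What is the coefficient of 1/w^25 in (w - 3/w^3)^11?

General term: C(11,j)·(w)^j·(-3/w^3)^(11-j), with w-exponent 1j − 3(11−j) = 4j − 33.
Set 4j − 33 = -25: j = 2.
C(11,2) = 55; 1^2 = 1; (-3)^9 = -19683.
Coefficient = 55 · 1 · (-19683) = -1082565.

-1082565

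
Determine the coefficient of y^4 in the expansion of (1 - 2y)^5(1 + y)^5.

-15

Coefficient of y^4 = Σ_{j} C(5,j)·(-2)^j·C(5,4-j)·1^(4-j) for j from 0 to 4.
= 5 + (-100) + 400 + (-400) + 80 = -15.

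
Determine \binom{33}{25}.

13884156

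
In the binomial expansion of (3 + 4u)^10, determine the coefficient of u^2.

The general term is C(10,j)·(3)^j·(4u)^(10-j); the u^2 term has j = 8.
C(10,8) = 45.
Coefficient = C(10,8) · 3^8 · 4^2 = 45 · 6561 · 16 = 4723920.

4723920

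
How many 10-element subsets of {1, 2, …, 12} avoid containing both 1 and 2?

All 10-subsets: C(12,10) = 66. Those containing both fixed elements: C(10,8) = 45.
66 − 45 = 21.

21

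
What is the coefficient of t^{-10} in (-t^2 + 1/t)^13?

-13

General term: C(13,j)·(-t^2)^j·(1/t)^(13-j), with t-exponent 2j − 1(13−j) = 3j − 13.
Set 3j − 13 = -10: j = 1.
C(13,1) = 13; (-1)^1 = -1; 1^12 = 1.
Coefficient = 13 · (-1) · 1 = -13.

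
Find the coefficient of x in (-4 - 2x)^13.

The general term is C(13,j)·(-4)^j·(-2x)^(13-j); the x^1 term has j = 12.
C(13,12) = 13.
Coefficient = C(13,12) · (-4)^12 · (-2)^1 = 13 · 16777216 · (-2) = -436207616.

-436207616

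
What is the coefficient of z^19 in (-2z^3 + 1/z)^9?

-4608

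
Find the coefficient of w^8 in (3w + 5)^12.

2029809375

The general term is C(12,j)·(3w)^j·(5)^(12-j); the w^8 term has j = 8.
C(12,8) = 495.
Coefficient = C(12,8) · 3^8 · 5^4 = 495 · 6561 · 625 = 2029809375.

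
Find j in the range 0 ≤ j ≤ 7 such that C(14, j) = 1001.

C(14,j) increases on 0 ≤ j ≤ 7. C(14,3) = 364 and C(14,4) = 1001, so j = 4.

4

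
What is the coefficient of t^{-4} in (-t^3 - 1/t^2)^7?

-21

General term: C(7,j)·(-t^3)^j·(-1/t^2)^(7-j), with t-exponent 3j − 2(7−j) = 5j − 14.
Set 5j − 14 = -4: j = 2.
C(7,2) = 21; (-1)^2 = 1; (-1)^5 = -1.
Coefficient = 21 · 1 · (-1) = -21.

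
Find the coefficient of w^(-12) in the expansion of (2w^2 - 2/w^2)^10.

General term: C(10,j)·(2w^2)^j·(-2/w^2)^(10-j), with w-exponent 2j − 2(10−j) = 4j − 20.
Set 4j − 20 = -12: j = 2.
C(10,2) = 45; 2^2 = 4; (-2)^8 = 256.
Coefficient = 45 · 4 · 256 = 46080.

46080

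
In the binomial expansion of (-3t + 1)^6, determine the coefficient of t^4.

1215

The general term is C(6,j)·(-3t)^j·(1)^(6-j); the t^4 term has j = 4.
C(6,4) = 15.
Coefficient = C(6,4) · (-3)^4 = 15 · 81 = 1215.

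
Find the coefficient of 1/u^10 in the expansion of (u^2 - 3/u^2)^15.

General term: C(15,j)·(u^2)^j·(-3/u^2)^(15-j), with u-exponent 2j − 2(15−j) = 4j − 30.
Set 4j − 30 = -10: j = 5.
C(15,5) = 3003; 1^5 = 1; (-3)^10 = 59049.
Coefficient = 3003 · 1 · 59049 = 177324147.

177324147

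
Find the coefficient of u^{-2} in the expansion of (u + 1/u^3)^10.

120

General term: C(10,j)·(u)^j·(1/u^3)^(10-j), with u-exponent 1j − 3(10−j) = 4j − 30.
Set 4j − 30 = -2: j = 7.
C(10,7) = 120; 1^7 = 1; 1^3 = 1.
Coefficient = 120 · 1 · 1 = 120.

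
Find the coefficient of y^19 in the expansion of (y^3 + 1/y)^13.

General term: C(13,j)·(y^3)^j·(1/y)^(13-j), with y-exponent 3j − 1(13−j) = 4j − 13.
Set 4j − 13 = 19: j = 8.
C(13,8) = 1287; 1^8 = 1; 1^5 = 1.
Coefficient = 1287 · 1 · 1 = 1287.

1287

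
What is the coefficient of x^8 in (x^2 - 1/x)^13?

1716

General term: C(13,j)·(x^2)^j·(-1/x)^(13-j), with x-exponent 2j − 1(13−j) = 3j − 13.
Set 3j − 13 = 8: j = 7.
C(13,7) = 1716; 1^7 = 1; (-1)^6 = 1.
Coefficient = 1716 · 1 · 1 = 1716.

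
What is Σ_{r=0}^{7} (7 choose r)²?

By Vandermonde's identity, Σ C(7,r)² = C(14,7) = 3432.

3432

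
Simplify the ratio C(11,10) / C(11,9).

C(n,k+1)/C(n,k) = (n−k)/(k+1) = (11−9)/(9+1) = 2/10 = 1/5.

1/5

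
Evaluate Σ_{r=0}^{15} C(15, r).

32768

Setting x = 1 in (1+x)^15 gives Σ C(15,r) = 2^15 = 32768.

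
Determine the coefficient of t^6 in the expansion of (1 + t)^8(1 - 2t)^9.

1036

Coefficient of t^6 = Σ_{j} C(8,j)·1^j·C(9,6-j)·(-2)^(6-j) for j from 0 to 6.
= 5376 + (-32256) + 56448 + (-37632) + 10080 + (-1008) + 28 = 1036.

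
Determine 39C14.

15084504396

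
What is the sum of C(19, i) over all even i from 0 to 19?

Even-i terms of row 19 sum to 2^18 = 262144.

262144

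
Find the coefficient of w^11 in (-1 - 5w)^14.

17773437500

The general term is C(14,j)·(-1)^j·(-5w)^(14-j); the w^11 term has j = 3.
C(14,3) = 364.
Coefficient = C(14,3) · (-1)^3 · (-5)^11 = 364 · (-1) · (-48828125) = 17773437500.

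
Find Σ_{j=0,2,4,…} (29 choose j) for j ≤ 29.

Half of (1+1)^29 + (1−1)^29 gives the even-index sum: 2^28 = 268435456.

268435456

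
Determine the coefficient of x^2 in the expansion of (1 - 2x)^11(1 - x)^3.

289

Coefficient of x^2 = Σ_{j} C(11,j)·(-2)^j·C(3,2-j)·(-1)^(2-j) for j from 0 to 2.
= 3 + 66 + 220 = 289.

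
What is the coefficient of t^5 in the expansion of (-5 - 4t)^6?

30720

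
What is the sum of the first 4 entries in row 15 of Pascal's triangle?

576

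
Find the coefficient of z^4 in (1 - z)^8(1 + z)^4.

-17

Coefficient of z^4 = Σ_{j} C(8,j)·(-1)^j·C(4,4-j)·1^(4-j) for j from 0 to 4.
= 1 + (-32) + 168 + (-224) + 70 = -17.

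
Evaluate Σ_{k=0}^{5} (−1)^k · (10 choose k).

-126

The partial alternating sum Σ_{k=0}^{5} (−1)^k C(10,k) = (−1)^5 C(9,5) = -126.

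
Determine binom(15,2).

105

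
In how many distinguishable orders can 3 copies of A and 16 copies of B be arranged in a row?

Choose positions for the A's: C(19,3) = 969.

969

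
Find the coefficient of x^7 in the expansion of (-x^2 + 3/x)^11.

112266

General term: C(11,j)·(-x^2)^j·(3/x)^(11-j), with x-exponent 2j − 1(11−j) = 3j − 11.
Set 3j − 11 = 7: j = 6.
C(11,6) = 462; (-1)^6 = 1; 3^5 = 243.
Coefficient = 462 · 1 · 243 = 112266.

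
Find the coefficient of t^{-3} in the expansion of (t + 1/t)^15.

5005

General term: C(15,j)·(t)^j·(1/t)^(15-j), with t-exponent 1j − 1(15−j) = 2j − 15.
Set 2j − 15 = -3: j = 6.
C(15,6) = 5005; 1^6 = 1; 1^9 = 1.
Coefficient = 5005 · 1 · 1 = 5005.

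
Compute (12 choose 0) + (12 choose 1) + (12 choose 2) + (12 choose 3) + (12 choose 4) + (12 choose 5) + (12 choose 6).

2510

1 + 12 + 66 + 220 + 495 + 792 + 924 = 2510.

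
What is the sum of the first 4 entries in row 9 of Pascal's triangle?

130

1 + 9 + 36 + 84 = 130.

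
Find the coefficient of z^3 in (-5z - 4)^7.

-1120000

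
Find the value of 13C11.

78

C(13,11) = C(13,2) by symmetry.
C(13,2) = (13·12) / 2! = 156 / 2 = 78.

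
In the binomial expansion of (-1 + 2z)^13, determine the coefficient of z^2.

-312

The general term is C(13,j)·(-1)^j·(2z)^(13-j); the z^2 term has j = 11.
C(13,11) = 78.
Coefficient = C(13,11) · (-1)^11 · 2^2 = 78 · (-1) · 4 = -312.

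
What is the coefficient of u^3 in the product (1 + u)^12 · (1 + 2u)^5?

1440

Coefficient of u^3 = Σ_{j} C(12,j)·1^j·C(5,3-j)·2^(3-j) for j from 0 to 3.
= 80 + 480 + 660 + 220 = 1440.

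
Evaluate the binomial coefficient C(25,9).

C(25,9) = (25·24·23·22·21·20·19·18·17) / 9! = 741354768000 / 362880 = 2042975.

2042975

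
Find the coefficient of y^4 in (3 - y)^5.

15

The general term is C(5,j)·(3)^j·(-y)^(5-j); the y^4 term has j = 1.
C(5,1) = 5.
Coefficient = C(5,1) · 3^1 = 5 · 3 = 15.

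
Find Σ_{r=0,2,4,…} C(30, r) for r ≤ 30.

Even-r terms of row 30 sum to 2^29 = 536870912.

536870912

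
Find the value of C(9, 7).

36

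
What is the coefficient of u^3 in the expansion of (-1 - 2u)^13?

The general term is C(13,j)·(-1)^j·(-2u)^(13-j); the u^3 term has j = 10.
C(13,10) = 286.
Coefficient = C(13,10) · (-2)^3 = 286 · (-8) = -2288.

-2288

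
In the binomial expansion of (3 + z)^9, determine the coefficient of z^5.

10206

The general term is C(9,j)·(3)^j·(z)^(9-j); the z^5 term has j = 4.
C(9,4) = 126.
Coefficient = C(9,4) · 3^4 = 126 · 81 = 10206.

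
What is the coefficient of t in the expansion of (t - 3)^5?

405

The general term is C(5,j)·(t)^j·(-3)^(5-j); the t^1 term has j = 1.
C(5,1) = 5.
Coefficient = C(5,1) · (-3)^4 = 5 · 81 = 405.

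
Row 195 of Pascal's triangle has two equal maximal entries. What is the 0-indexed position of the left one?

For odd n = 195, C(195,k) peaks at k = (n−1)/2 and (n+1)/2; the lower is 97.

97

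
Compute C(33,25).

C(33,25) = C(33,8) by symmetry.
C(33,8) = (33·32·31·30·29·28·27·26) / 8! = 559809169920 / 40320 = 13884156.

13884156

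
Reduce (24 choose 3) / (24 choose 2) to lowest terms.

22/3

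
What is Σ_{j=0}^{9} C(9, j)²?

Σ C(9,j)² is the coefficient of x^9 in (1+x)^9(1+x)^9 = (1+x)^18, i.e. C(18,9) = 48620.

48620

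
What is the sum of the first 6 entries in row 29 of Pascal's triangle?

146596

1 + 29 + 406 + 3654 + 23751 + 118755 = 146596.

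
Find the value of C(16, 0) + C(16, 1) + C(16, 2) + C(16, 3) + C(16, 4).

1 + 16 + 120 + 560 + 1820 = 2517.

2517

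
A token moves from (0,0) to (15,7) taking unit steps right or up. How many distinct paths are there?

Each path is a sequence of 22 steps with 15 rights: C(22,15) = 170544.

170544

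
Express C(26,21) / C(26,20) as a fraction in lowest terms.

C(n,k+1)/C(n,k) = (n−k)/(k+1) = (26−20)/(20+1) = 6/21 = 2/7.

2/7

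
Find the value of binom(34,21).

927983760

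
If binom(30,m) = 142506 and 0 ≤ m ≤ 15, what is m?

C(30,m) increases on 0 ≤ m ≤ 15. C(30,4) = 27405 and C(30,5) = 142506, so m = 5.

5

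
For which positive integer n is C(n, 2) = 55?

11

n(n−1)/2 = 55 ⇒ n(n−1) = 110. Since 11·10 = 110, n = 11.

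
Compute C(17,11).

C(17,11) = C(17,6) by symmetry.
C(17,6) = (17·16·15·14·13·12) / 6! = 8910720 / 720 = 12376.

12376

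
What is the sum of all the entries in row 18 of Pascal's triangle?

262144

Setting x = 1 in (1+x)^18 gives Σ C(18,j) = 2^18 = 262144.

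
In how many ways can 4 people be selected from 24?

This is C(24,4) = 10626.

10626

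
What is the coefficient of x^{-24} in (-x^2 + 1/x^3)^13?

General term: C(13,j)·(-x^2)^j·(1/x^3)^(13-j), with x-exponent 2j − 3(13−j) = 5j − 39.
Set 5j − 39 = -24: j = 3.
C(13,3) = 286; (-1)^3 = -1; 1^10 = 1.
Coefficient = 286 · (-1) · 1 = -286.

-286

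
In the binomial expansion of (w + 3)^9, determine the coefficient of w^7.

The general term is C(9,j)·(w)^j·(3)^(9-j); the w^7 term has j = 7.
C(9,7) = 36.
Coefficient = C(9,7) · 3^2 = 36 · 9 = 324.

324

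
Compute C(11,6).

462

C(11,6) = C(11,5) by symmetry.
C(11,5) = (11·10·9·8·7) / 5! = 55440 / 120 = 462.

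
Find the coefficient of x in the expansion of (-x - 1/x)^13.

General term: C(13,j)·(-x)^j·(-1/x)^(13-j), with x-exponent 1j − 1(13−j) = 2j − 13.
Set 2j − 13 = 1: j = 7.
C(13,7) = 1716; (-1)^7 = -1; (-1)^6 = 1.
Coefficient = 1716 · (-1) · 1 = -1716.

-1716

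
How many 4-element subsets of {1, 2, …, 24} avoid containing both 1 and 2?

10395

All 4-subsets: C(24,4) = 10626. Those containing both fixed elements: C(22,2) = 231.
10626 − 231 = 10395.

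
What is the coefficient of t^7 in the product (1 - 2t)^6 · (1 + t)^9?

Coefficient of t^7 = Σ_{j} C(6,j)·(-2)^j·C(9,7-j)·1^(7-j) for j from 0 to 6.
= 36 + (-1008) + 7560 + (-20160) + 20160 + (-6912) + 576 = 252.

252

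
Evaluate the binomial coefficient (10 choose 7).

C(10,7) = C(10,3) by symmetry.
C(10,3) = (10·9·8) / 3! = 720 / 6 = 120.

120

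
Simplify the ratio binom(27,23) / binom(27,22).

5/23

C(n,k+1)/C(n,k) = (n−k)/(k+1) = (27−22)/(22+1) = 5/23.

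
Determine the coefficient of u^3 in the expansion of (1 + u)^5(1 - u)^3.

-6

Coefficient of u^3 = Σ_{j} C(5,j)·1^j·C(3,3-j)·(-1)^(3-j) for j from 0 to 3.
= (-1) + 15 + (-30) + 10 = -6.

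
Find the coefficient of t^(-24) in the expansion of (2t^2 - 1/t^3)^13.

2288

General term: C(13,j)·(2t^2)^j·(-1/t^3)^(13-j), with t-exponent 2j − 3(13−j) = 5j − 39.
Set 5j − 39 = -24: j = 3.
C(13,3) = 286; 2^3 = 8; (-1)^10 = 1.
Coefficient = 286 · 8 · 1 = 2288.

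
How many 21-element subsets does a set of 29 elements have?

4292145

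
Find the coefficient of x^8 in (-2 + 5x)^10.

The general term is C(10,j)·(-2)^j·(5x)^(10-j); the x^8 term has j = 2.
C(10,2) = 45.
Coefficient = C(10,2) · (-2)^2 · 5^8 = 45 · 4 · 390625 = 70312500.

70312500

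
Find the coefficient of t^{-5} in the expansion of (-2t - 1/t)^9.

-144

General term: C(9,j)·(-2t)^j·(-1/t)^(9-j), with t-exponent 1j − 1(9−j) = 2j − 9.
Set 2j − 9 = -5: j = 2.
C(9,2) = 36; (-2)^2 = 4; (-1)^7 = -1.
Coefficient = 36 · 4 · (-1) = -144.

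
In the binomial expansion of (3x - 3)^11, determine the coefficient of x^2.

-9743085

The general term is C(11,j)·(3x)^j·(-3)^(11-j); the x^2 term has j = 2.
C(11,2) = 55.
Coefficient = C(11,2) · 3^2 · (-3)^9 = 55 · 9 · (-19683) = -9743085.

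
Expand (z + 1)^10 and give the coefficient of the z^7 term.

120

The general term is C(10,j)·(z)^j·(1)^(10-j); the z^7 term has j = 7.
C(10,7) = 120.
Coefficient = C(10,7) = 120.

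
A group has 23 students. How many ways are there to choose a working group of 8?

490314

This is C(23,8) = 490314.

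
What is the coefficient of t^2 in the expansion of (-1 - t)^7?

The general term is C(7,j)·(-1)^j·(-t)^(7-j); the t^2 term has j = 5.
C(7,5) = 21.
Coefficient = C(7,5) · (-1)^5 = 21 · (-1) = -21.

-21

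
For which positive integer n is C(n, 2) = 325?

n(n−1)/2 = 325 ⇒ n(n−1) = 650. Since 26·25 = 650, n = 26.

26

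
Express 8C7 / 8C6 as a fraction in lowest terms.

C(n,k+1)/C(n,k) = (n−k)/(k+1) = (8−6)/(6+1) = 2/7.

2/7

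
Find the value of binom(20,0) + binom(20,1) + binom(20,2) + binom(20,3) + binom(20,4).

6196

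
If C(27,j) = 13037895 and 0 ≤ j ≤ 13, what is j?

C(27,j) increases on 0 ≤ j ≤ 13. C(27,10) = 8436285 and C(27,11) = 13037895, so j = 11.

11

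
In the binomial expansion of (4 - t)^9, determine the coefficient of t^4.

The general term is C(9,j)·(4)^j·(-t)^(9-j); the t^4 term has j = 5.
C(9,5) = 126.
Coefficient = C(9,5) · 4^5 = 126 · 1024 = 129024.

129024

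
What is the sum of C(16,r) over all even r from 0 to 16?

32768

Even-r terms of row 16 sum to 2^15 = 32768.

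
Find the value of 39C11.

C(39,11) = (39·38·37·36·35·34·33·32·31·30·29) / 11! = 66902793897139200 / 39916800 = 1676056044.

1676056044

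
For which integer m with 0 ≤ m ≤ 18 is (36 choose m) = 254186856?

C(36,m) increases on 0 ≤ m ≤ 18. C(36,9) = 94143280 and C(36,10) = 254186856, so m = 10.

10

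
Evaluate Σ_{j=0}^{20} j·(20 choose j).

Differentiating (1+x)^20 and setting x=1: Σ j·C(20,j) = 20·2^19 = 10485760.

10485760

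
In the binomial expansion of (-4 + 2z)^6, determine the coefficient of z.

-12288

The general term is C(6,j)·(-4)^j·(2z)^(6-j); the z^1 term has j = 5.
C(6,5) = 6.
Coefficient = C(6,5) · (-4)^5 · 2^1 = 6 · (-1024) · 2 = -12288.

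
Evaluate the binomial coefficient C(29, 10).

20030010

C(29,10) = (29·28·27·26·25·24·23·22·21·20) / 10! = 72684900288000 / 3628800 = 20030010.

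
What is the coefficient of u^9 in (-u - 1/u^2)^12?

12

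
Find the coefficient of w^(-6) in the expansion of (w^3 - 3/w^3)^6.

1215

General term: C(6,j)·(w^3)^j·(-3/w^3)^(6-j), with w-exponent 3j − 3(6−j) = 6j − 18.
Set 6j − 18 = -6: j = 2.
C(6,2) = 15; 1^2 = 1; (-3)^4 = 81.
Coefficient = 15 · 1 · 81 = 1215.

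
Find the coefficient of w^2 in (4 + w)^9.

589824

The general term is C(9,j)·(4)^j·(w)^(9-j); the w^2 term has j = 7.
C(9,7) = 36.
Coefficient = C(9,7) · 4^7 = 36 · 16384 = 589824.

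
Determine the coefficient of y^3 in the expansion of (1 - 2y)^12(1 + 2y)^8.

224

Coefficient of y^3 = Σ_{j} C(12,j)·(-2)^j·C(8,3-j)·2^(3-j) for j from 0 to 3.
= 448 + (-2688) + 4224 + (-1760) = 224.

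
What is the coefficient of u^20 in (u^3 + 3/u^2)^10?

405

General term: C(10,j)·(u^3)^j·(3/u^2)^(10-j), with u-exponent 3j − 2(10−j) = 5j − 20.
Set 5j − 20 = 20: j = 8.
C(10,8) = 45; 1^8 = 1; 3^2 = 9.
Coefficient = 45 · 1 · 9 = 405.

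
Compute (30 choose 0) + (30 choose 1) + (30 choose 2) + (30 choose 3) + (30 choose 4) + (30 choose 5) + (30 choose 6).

768212

1 + 30 + 435 + 4060 + 27405 + 142506 + 593775 = 768212.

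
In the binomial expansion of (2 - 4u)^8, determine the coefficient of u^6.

The general term is C(8,j)·(2)^j·(-4u)^(8-j); the u^6 term has j = 2.
C(8,2) = 28.
Coefficient = C(8,2) · 2^2 · (-4)^6 = 28 · 4 · 4096 = 458752.

458752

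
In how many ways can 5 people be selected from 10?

252

This is C(10,5) = 252.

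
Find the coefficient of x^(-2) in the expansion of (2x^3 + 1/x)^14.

2912

General term: C(14,j)·(2x^3)^j·(1/x)^(14-j), with x-exponent 3j − 1(14−j) = 4j − 14.
Set 4j − 14 = -2: j = 3.
C(14,3) = 364; 2^3 = 8; 1^11 = 1.
Coefficient = 364 · 8 · 1 = 2912.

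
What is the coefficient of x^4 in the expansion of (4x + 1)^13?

The general term is C(13,j)·(4x)^j·(1)^(13-j); the x^4 term has j = 4.
C(13,4) = 715.
Coefficient = C(13,4) · 4^4 = 715 · 256 = 183040.

183040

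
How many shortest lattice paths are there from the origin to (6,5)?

Each path is a sequence of 11 steps with 6 rights: C(11,6) = 462.

462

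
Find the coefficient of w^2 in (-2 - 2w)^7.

The general term is C(7,j)·(-2)^j·(-2w)^(7-j); the w^2 term has j = 5.
C(7,5) = 21.
Coefficient = C(7,5) · (-2)^5 · (-2)^2 = 21 · (-32) · 4 = -2688.

-2688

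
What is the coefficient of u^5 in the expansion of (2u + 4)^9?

1032192

The general term is C(9,j)·(2u)^j·(4)^(9-j); the u^5 term has j = 5.
C(9,5) = 126.
Coefficient = C(9,5) · 2^5 · 4^4 = 126 · 32 · 256 = 1032192.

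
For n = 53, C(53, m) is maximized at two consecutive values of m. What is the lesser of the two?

26

For odd n = 53, C(53,m) peaks at m = (n−1)/2 and (n+1)/2; the lesser is 26.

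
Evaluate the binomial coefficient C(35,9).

70607460

C(35,9) = (35·34·33·32·31·30·29·28·27) / 9! = 25622035084800 / 362880 = 70607460.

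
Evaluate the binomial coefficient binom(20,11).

C(20,11) = C(20,9) by symmetry.
C(20,9) = (20·19·18·17·16·15·14·13·12) / 9! = 60949324800 / 362880 = 167960.

167960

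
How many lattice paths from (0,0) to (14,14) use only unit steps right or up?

Each path is a sequence of 28 steps with 14 rights: C(28,14) = 40116600.

40116600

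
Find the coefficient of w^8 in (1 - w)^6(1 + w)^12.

-66

Coefficient of w^8 = Σ_{j} C(6,j)·(-1)^j·C(12,8-j)·1^(8-j) for j from 0 to 6.
= 495 + (-4752) + 13860 + (-15840) + 7425 + (-1320) + 66 = -66.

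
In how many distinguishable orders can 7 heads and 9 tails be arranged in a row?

Choose positions for the heads: C(16,7) = 11440.

11440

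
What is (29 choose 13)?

C(29,13) = (29·28·27·26·25·24·23·22·21·20·19·18·17) / 13! = 422590010274432000 / 6227020800 = 67863915.

67863915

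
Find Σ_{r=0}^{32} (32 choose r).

The entries of row 32 sum to 2^32 = 4294967296.

4294967296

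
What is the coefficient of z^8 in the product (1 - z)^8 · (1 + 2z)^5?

Coefficient of z^8 = Σ_{j} C(8,j)·(-1)^j·C(5,8-j)·2^(8-j) for j from 3 to 8.
= (-1792) + 5600 + (-4480) + 1120 + (-80) + 1 = 369.

369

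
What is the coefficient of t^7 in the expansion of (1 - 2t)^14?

The general term is C(14,j)·(1)^j·(-2t)^(14-j); the t^7 term has j = 7.
C(14,7) = 3432.
Coefficient = C(14,7) · (-2)^7 = 3432 · (-128) = -439296.

-439296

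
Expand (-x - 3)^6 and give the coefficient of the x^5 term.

18

The general term is C(6,j)·(-x)^j·(-3)^(6-j); the x^5 term has j = 5.
C(6,5) = 6.
Coefficient = C(6,5) · (-1)^5 · (-3)^1 = 6 · (-1) · (-3) = 18.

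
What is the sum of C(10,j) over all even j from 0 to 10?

Half of (1+1)^10 + (1−1)^10 gives the even-index sum: 2^9 = 512.

512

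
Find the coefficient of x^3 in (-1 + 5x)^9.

The general term is C(9,j)·(-1)^j·(5x)^(9-j); the x^3 term has j = 6.
C(9,6) = 84.
Coefficient = C(9,6) · 5^3 = 84 · 125 = 10500.

10500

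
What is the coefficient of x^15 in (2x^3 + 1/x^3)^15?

3075072

General term: C(15,j)·(2x^3)^j·(1/x^3)^(15-j), with x-exponent 3j − 3(15−j) = 6j − 45.
Set 6j − 45 = 15: j = 10.
C(15,10) = 3003; 2^10 = 1024; 1^5 = 1.
Coefficient = 3003 · 1024 · 1 = 3075072.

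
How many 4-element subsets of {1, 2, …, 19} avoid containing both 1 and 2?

All 4-subsets: C(19,4) = 3876. Those containing both fixed elements: C(17,2) = 136.
3876 − 136 = 3740.

3740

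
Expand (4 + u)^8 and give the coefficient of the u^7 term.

The general term is C(8,j)·(4)^j·(u)^(8-j); the u^7 term has j = 1.
C(8,1) = 8.
Coefficient = C(8,1) · 4^1 = 8 · 4 = 32.

32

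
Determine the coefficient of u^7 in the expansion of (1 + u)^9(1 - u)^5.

Coefficient of u^7 = Σ_{j} C(9,j)·1^j·C(5,7-j)·(-1)^(7-j) for j from 2 to 7.
= (-36) + 420 + (-1260) + 1260 + (-420) + 36 = 0.

0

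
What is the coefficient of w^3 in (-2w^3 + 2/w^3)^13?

General term: C(13,j)·(-2w^3)^j·(2/w^3)^(13-j), with w-exponent 3j − 3(13−j) = 6j − 39.
Set 6j − 39 = 3: j = 7.
C(13,7) = 1716; (-2)^7 = -128; 2^6 = 64.
Coefficient = 1716 · (-128) · 64 = -14057472.

-14057472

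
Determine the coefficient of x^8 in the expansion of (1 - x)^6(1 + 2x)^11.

8140

Coefficient of x^8 = Σ_{j} C(6,j)·(-1)^j·C(11,8-j)·2^(8-j) for j from 0 to 6.
= 42240 + (-253440) + 443520 + (-295680) + 79200 + (-7920) + 220 = 8140.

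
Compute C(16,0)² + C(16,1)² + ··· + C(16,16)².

601080390

By Vandermonde's identity, Σ C(16,i)² = C(32,16) = 601080390.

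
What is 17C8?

24310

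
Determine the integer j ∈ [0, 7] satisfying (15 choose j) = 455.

3

C(15,j) increases on 0 ≤ j ≤ 7. C(15,2) = 105 and C(15,3) = 455, so j = 3.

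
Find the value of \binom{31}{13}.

C(31,13) = (31·30·29·28·27·26·25·24·23·22·21·20·19) / 13! = 1284342188088960000 / 6227020800 = 206253075.

206253075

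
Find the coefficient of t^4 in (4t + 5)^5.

The general term is C(5,j)·(4t)^j·(5)^(5-j); the t^4 term has j = 4.
C(5,4) = 5.
Coefficient = C(5,4) · 4^4 · 5^1 = 5 · 256 · 5 = 6400.

6400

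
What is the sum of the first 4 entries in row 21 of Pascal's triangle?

1562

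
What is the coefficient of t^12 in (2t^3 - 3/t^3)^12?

10264320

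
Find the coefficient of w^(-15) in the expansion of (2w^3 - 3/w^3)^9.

-314928

General term: C(9,j)·(2w^3)^j·(-3/w^3)^(9-j), with w-exponent 3j − 3(9−j) = 6j − 27.
Set 6j − 27 = -15: j = 2.
C(9,2) = 36; 2^2 = 4; (-3)^7 = -2187.
Coefficient = 36 · 4 · (-2187) = -314928.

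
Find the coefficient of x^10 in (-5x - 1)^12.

644531250

The general term is C(12,j)·(-5x)^j·(-1)^(12-j); the x^10 term has j = 10.
C(12,10) = 66.
Coefficient = C(12,10) · (-5)^10 = 66 · 9765625 = 644531250.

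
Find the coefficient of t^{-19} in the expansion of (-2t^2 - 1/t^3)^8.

16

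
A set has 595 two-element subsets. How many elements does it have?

n(n−1)/2 = 595 ⇒ n(n−1) = 1190. Since 35·34 = 1190, n = 35.

35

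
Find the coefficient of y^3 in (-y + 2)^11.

The general term is C(11,j)·(-y)^j·(2)^(11-j); the y^3 term has j = 3.
C(11,3) = 165.
Coefficient = C(11,3) · (-1)^3 · 2^8 = 165 · (-1) · 256 = -42240.

-42240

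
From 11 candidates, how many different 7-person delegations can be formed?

This is C(11,7) = 330.

330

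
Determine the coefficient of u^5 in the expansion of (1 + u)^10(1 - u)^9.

Coefficient of u^5 = Σ_{j} C(10,j)·1^j·C(9,5-j)·(-1)^(5-j) for j from 0 to 5.
= (-126) + 1260 + (-3780) + 4320 + (-1890) + 252 = 36.

36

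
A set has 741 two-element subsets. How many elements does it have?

n(n−1)/2 = 741 ⇒ n(n−1) = 1482. Since 39·38 = 1482, n = 39.

39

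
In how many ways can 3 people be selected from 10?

This is C(10,3) = 120.

120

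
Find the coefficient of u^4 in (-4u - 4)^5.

-5120

The general term is C(5,j)·(-4u)^j·(-4)^(5-j); the u^4 term has j = 4.
C(5,4) = 5.
Coefficient = C(5,4) · (-4)^4 · (-4)^1 = 5 · 256 · (-4) = -5120.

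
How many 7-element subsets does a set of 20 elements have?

77520

C(20,7) = (20·19·18·17·16·15·14) / 7! = 390700800 / 5040 = 77520.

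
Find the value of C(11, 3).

165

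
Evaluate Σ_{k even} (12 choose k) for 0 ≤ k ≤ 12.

Even-k terms of row 12 sum to 2^11 = 2048.

2048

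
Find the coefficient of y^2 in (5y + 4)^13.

8178892800

The general term is C(13,j)·(5y)^j·(4)^(13-j); the y^2 term has j = 2.
C(13,2) = 78.
Coefficient = C(13,2) · 5^2 · 4^11 = 78 · 25 · 4194304 = 8178892800.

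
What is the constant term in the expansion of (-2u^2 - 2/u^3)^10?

General term: C(10,j)·(-2u^2)^j·(-2/u^3)^(10-j), with u-exponent 2j − 3(10−j) = 5j − 30.
Set 5j − 30 = 0: j = 6.
C(10,6) = 210; (-2)^6 = 64; (-2)^4 = 16.
Coefficient = 210 · 64 · 16 = 215040.

215040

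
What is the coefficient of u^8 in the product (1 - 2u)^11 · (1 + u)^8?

Coefficient of u^8 = Σ_{j} C(11,j)·(-2)^j·C(8,8-j)·1^(8-j) for j from 0 to 8.
= 1 + (-176) + 6160 + (-73920) + 369600 + (-827904) + 827904 + (-337920) + 42240 = 5985.

5985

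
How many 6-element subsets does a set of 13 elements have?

1716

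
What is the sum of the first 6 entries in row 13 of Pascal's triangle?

1 + 13 + 78 + 286 + 715 + 1287 = 2380.

2380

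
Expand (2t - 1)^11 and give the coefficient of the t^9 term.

28160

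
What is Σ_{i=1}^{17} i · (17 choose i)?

1114112

Since i·C(17,i) = 17·C(16,i−1), the sum is 17·2^16 = 17·65536 = 1114112.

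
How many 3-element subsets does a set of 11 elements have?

165

C(11,3) = (11·10·9) / 3! = 990 / 6 = 165.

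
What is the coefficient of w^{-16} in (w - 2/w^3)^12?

-101376

General term: C(12,j)·(w)^j·(-2/w^3)^(12-j), with w-exponent 1j − 3(12−j) = 4j − 36.
Set 4j − 36 = -16: j = 5.
C(12,5) = 792; 1^5 = 1; (-2)^7 = -128.
Coefficient = 792 · 1 · (-128) = -101376.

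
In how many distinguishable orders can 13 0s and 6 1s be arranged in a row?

27132

Choose positions for the 0s: C(19,13) = 27132.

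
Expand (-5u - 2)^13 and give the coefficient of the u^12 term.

The general term is C(13,j)·(-5u)^j·(-2)^(13-j); the u^12 term has j = 12.
C(13,12) = 13.
Coefficient = C(13,12) · (-5)^12 · (-2)^1 = 13 · 244140625 · (-2) = -6347656250.

-6347656250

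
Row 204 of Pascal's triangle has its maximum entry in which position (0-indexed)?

102

C(204,j) is maximized at j = 204/2 = 102.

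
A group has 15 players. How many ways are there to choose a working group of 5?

This is C(15,5) = 3003.

3003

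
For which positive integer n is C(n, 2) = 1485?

n(n−1)/2 = 1485 ⇒ n(n−1) = 2970. Since 55·54 = 2970, n = 55.

55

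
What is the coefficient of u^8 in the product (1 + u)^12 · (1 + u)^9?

Coefficient of u^8 = Σ_{j} C(12,j)·C(9,8-j) for j from 0 to 8.
= 9 + 432 + 5544 + 27720 + 62370 + 66528 + 33264 + 7128 + 495 = 203490.

203490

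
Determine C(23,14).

C(23,14) = C(23,9) by symmetry.
C(23,9) = (23·22·21·20·19·18·17·16·15) / 9! = 296541907200 / 362880 = 817190.

817190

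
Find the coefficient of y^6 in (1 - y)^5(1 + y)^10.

Coefficient of y^6 = Σ_{j} C(5,j)·(-1)^j·C(10,6-j)·1^(6-j) for j from 0 to 5.
= 210 + (-1260) + 2100 + (-1200) + 225 + (-10) = 65.

65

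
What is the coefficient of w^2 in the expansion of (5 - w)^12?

The general term is C(12,j)·(5)^j·(-w)^(12-j); the w^2 term has j = 10.
C(12,10) = 66.
Coefficient = C(12,10) · 5^10 = 66 · 9765625 = 644531250.

644531250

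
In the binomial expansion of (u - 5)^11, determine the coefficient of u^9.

1375

The general term is C(11,j)·(u)^j·(-5)^(11-j); the u^9 term has j = 9.
C(11,9) = 55.
Coefficient = C(11,9) · (-5)^2 = 55 · 25 = 1375.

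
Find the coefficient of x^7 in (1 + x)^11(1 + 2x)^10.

Coefficient of x^7 = Σ_{j} C(11,j)·1^j·C(10,7-j)·2^(7-j) for j from 0 to 7.
= 15360 + 147840 + 443520 + 554400 + 316800 + 83160 + 9240 + 330 = 1570650.

1570650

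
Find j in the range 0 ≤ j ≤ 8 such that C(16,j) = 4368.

C(16,j) increases on 0 ≤ j ≤ 8. C(16,4) = 1820 and C(16,5) = 4368, so j = 5.

5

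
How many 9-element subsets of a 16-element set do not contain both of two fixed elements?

All 9-subsets: C(16,9) = 11440. Those containing both fixed elements: C(14,7) = 3432.
11440 − 3432 = 8008.

8008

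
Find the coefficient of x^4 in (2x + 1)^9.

The general term is C(9,j)·(2x)^j·(1)^(9-j); the x^4 term has j = 4.
C(9,4) = 126.
Coefficient = C(9,4) · 2^4 = 126 · 16 = 2016.

2016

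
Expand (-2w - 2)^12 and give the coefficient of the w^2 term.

270336

The general term is C(12,j)·(-2w)^j·(-2)^(12-j); the w^2 term has j = 2.
C(12,2) = 66.
Coefficient = C(12,2) · (-2)^2 · (-2)^10 = 66 · 4 · 1024 = 270336.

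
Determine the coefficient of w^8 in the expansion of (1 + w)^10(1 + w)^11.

203490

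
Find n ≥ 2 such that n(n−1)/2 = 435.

n(n−1)/2 = 435 ⇒ n(n−1) = 870. Since 30·29 = 870, n = 30.

30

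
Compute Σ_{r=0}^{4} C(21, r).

1 + 21 + 210 + 1330 + 5985 = 7547.

7547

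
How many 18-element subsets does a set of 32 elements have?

471435600

C(32,18) = C(32,14) by symmetry.
C(32,14) = (32·31·30·29·28·27·26·25·24·23·22·21·20·19) / 14! = 41098950018846720000 / 87178291200 = 471435600.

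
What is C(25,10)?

3268760

C(25,10) = (25·24·23·22·21·20·19·18·17·16) / 10! = 11861676288000 / 3628800 = 3268760.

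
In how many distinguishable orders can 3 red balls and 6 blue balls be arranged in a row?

84

Choose positions for the red balls: C(9,3) = 84.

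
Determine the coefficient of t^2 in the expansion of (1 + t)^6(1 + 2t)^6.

Coefficient of t^2 = Σ_{j} C(6,j)·1^j·C(6,2-j)·2^(2-j) for j from 0 to 2.
= 60 + 72 + 15 = 147.

147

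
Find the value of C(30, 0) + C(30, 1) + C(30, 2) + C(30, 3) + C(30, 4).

31931

1 + 30 + 435 + 4060 + 27405 = 31931.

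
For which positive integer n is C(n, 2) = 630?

36

n(n−1)/2 = 630 ⇒ n(n−1) = 1260. Since 36·35 = 1260, n = 36.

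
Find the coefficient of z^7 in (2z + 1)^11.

42240

The general term is C(11,j)·(2z)^j·(1)^(11-j); the z^7 term has j = 7.
C(11,7) = 330.
Coefficient = C(11,7) · 2^7 = 330 · 128 = 42240.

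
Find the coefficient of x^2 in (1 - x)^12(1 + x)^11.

-11

Coefficient of x^2 = Σ_{j} C(12,j)·(-1)^j·C(11,2-j)·1^(2-j) for j from 0 to 2.
= 55 + (-132) + 66 = -11.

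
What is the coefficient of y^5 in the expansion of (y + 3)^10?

61236

The general term is C(10,j)·(y)^j·(3)^(10-j); the y^5 term has j = 5.
C(10,5) = 252.
Coefficient = C(10,5) · 3^5 = 252 · 243 = 61236.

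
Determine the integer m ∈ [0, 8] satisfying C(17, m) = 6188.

5

C(17,m) increases on 0 ≤ m ≤ 8. C(17,4) = 2380 and C(17,5) = 6188, so m = 5.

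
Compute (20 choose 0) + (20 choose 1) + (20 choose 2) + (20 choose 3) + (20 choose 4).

6196

1 + 20 + 190 + 1140 + 4845 = 6196.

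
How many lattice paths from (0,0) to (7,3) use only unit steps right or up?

Each path is a sequence of 10 steps with 7 rights: C(10,7) = 120.

120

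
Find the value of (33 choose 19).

818809200

C(33,19) = C(33,14) by symmetry.
C(33,14) = (33·32·31·30·29·28·27·26·25·24·23·22·21·20) / 14! = 71382386874839040000 / 87178291200 = 818809200.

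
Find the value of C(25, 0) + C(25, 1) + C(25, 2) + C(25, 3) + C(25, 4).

15276

1 + 25 + 300 + 2300 + 12650 = 15276.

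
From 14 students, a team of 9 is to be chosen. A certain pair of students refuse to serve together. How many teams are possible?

1210

All 9-subsets: C(14,9) = 2002. Those containing both fixed elements: C(12,7) = 792.
2002 − 792 = 1210.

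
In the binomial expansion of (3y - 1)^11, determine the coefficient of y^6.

-336798

The general term is C(11,j)·(3y)^j·(-1)^(11-j); the y^6 term has j = 6.
C(11,6) = 462.
Coefficient = C(11,6) · 3^6 · (-1)^5 = 462 · 729 · (-1) = -336798.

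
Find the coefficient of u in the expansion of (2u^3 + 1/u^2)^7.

280

General term: C(7,j)·(2u^3)^j·(1/u^2)^(7-j), with u-exponent 3j − 2(7−j) = 5j − 14.
Set 5j − 14 = 1: j = 3.
C(7,3) = 35; 2^3 = 8; 1^4 = 1.
Coefficient = 35 · 8 · 1 = 280.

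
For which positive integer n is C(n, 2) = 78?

n(n−1)/2 = 78 ⇒ n(n−1) = 156. Since 13·12 = 156, n = 13.

13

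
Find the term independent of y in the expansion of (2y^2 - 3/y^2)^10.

-1959552

General term: C(10,j)·(2y^2)^j·(-3/y^2)^(10-j), with y-exponent 2j − 2(10−j) = 4j − 20.
Set 4j − 20 = 0: j = 5.
C(10,5) = 252; 2^5 = 32; (-3)^5 = -243.
Coefficient = 252 · 32 · (-243) = -1959552.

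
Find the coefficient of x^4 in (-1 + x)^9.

-126

The general term is C(9,j)·(-1)^j·(x)^(9-j); the x^4 term has j = 5.
C(9,5) = 126.
Coefficient = C(9,5) · (-1)^5 = 126 · (-1) = -126.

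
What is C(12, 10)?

66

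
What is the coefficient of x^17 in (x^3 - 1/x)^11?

330

General term: C(11,j)·(x^3)^j·(-1/x)^(11-j), with x-exponent 3j − 1(11−j) = 4j − 11.
Set 4j − 11 = 17: j = 7.
C(11,7) = 330; 1^7 = 1; (-1)^4 = 1.
Coefficient = 330 · 1 · 1 = 330.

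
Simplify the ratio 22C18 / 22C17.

C(n,k+1)/C(n,k) = (n−k)/(k+1) = (22−17)/(17+1) = 5/18.

5/18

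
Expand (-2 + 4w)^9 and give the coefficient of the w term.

9216

The general term is C(9,j)·(-2)^j·(4w)^(9-j); the w^1 term has j = 8.
C(9,8) = 9.
Coefficient = C(9,8) · (-2)^8 · 4^1 = 9 · 256 · 4 = 9216.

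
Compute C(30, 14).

145422675

C(30,14) = (30·29·28·27·26·25·24·23·22·21·20·19·18·17) / 14! = 12677700308232960000 / 87178291200 = 145422675.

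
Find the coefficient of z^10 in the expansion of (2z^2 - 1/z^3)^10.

General term: C(10,j)·(2z^2)^j·(-1/z^3)^(10-j), with z-exponent 2j − 3(10−j) = 5j − 30.
Set 5j − 30 = 10: j = 8.
C(10,8) = 45; 2^8 = 256; (-1)^2 = 1.
Coefficient = 45 · 256 · 1 = 11520.

11520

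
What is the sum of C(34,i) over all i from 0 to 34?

17179869184

The entries of row 34 sum to 2^34 = 17179869184.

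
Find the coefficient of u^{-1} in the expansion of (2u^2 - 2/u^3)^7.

General term: C(7,j)·(2u^2)^j·(-2/u^3)^(7-j), with u-exponent 2j − 3(7−j) = 5j − 21.
Set 5j − 21 = -1: j = 4.
C(7,4) = 35; 2^4 = 16; (-2)^3 = -8.
Coefficient = 35 · 16 · (-8) = -4480.

-4480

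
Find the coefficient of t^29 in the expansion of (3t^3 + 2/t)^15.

General term: C(15,j)·(3t^3)^j·(2/t)^(15-j), with t-exponent 3j − 1(15−j) = 4j − 15.
Set 4j − 15 = 29: j = 11.
C(15,11) = 1365; 3^11 = 177147; 2^4 = 16.
Coefficient = 1365 · 177147 · 16 = 3868890480.

3868890480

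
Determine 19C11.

C(19,11) = C(19,8) by symmetry.
C(19,8) = (19·18·17·16·15·14·13·12) / 8! = 3047466240 / 40320 = 75582.

75582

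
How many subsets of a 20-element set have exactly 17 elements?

1140

Choose the 17 positions: C(20,17) = 1140.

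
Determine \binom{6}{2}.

C(6,2) = (6·5) / 2! = 30 / 2 = 15.

15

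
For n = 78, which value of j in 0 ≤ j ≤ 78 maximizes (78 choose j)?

C(78,j) is maximized at j = 78/2 = 39.

39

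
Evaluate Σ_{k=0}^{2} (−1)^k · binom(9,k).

The partial alternating sum Σ_{k=0}^{2} (−1)^k C(9,k) = (−1)^2 C(8,2) = 28.

28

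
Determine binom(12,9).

220

C(12,9) = C(12,3) by symmetry.
C(12,3) = (12·11·10) / 3! = 1320 / 6 = 220.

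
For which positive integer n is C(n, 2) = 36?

9

n(n−1)/2 = 36 ⇒ n(n−1) = 72. Since 9·8 = 72, n = 9.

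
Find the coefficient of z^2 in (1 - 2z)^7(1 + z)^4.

Coefficient of z^2 = Σ_{j} C(7,j)·(-2)^j·C(4,2-j)·1^(2-j) for j from 0 to 2.
= 6 + (-56) + 84 = 34.

34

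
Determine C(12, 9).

220

C(12,9) = C(12,3) by symmetry.
C(12,3) = (12·11·10) / 3! = 1320 / 6 = 220.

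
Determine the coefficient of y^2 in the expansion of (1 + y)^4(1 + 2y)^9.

222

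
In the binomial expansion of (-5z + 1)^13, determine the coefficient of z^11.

-3808593750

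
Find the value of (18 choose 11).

C(18,11) = C(18,7) by symmetry.
C(18,7) = (18·17·16·15·14·13·12) / 7! = 160392960 / 5040 = 31824.

31824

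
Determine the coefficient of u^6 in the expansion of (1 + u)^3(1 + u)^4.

7

Coefficient of u^6 = Σ_{j} C(3,j)·C(4,6-j) for j from 2 to 3.
= 3 + 4 = 7.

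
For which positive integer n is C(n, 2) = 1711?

n(n−1)/2 = 1711 ⇒ n(n−1) = 3422. Since 59·58 = 3422, n = 59.

59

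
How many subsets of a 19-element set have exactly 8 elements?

75582

Choose the 8 positions: C(19,8) = 75582.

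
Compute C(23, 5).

C(23,5) = (23·22·21·20·19) / 5! = 4037880 / 120 = 33649.

33649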